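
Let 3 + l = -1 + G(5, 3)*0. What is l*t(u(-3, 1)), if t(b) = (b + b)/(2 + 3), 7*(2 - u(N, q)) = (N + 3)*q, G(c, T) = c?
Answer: -16/5 ≈ -3.2000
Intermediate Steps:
u(N, q) = 2 - q*(3 + N)/7 (u(N, q) = 2 - (N + 3)*q/7 = 2 - (3 + N)*q/7 = 2 - q*(3 + N)/7)
l = -4 (l = -3 + (-1 + 5*0) = -3 + (-1 + 0) = -3 - 1 = -4)
t(b) = 2*b/5 (t(b) = (2*b)/5 = (2*b)*(⅕) = 2*b/5)
l*t(u(-3, 1)) = -8*(2 - 3/7*1 - ⅐*(-3)*1)/5 = -8*(2 - 3/7 + 3/7)/5 = -8*2/5 = -4*⅘ = -16/5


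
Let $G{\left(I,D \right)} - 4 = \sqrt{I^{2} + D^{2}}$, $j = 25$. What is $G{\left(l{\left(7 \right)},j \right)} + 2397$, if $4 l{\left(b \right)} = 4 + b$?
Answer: $2401 + \frac{\sqrt{10121}}{4} \approx 2426.2$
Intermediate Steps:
$l{\left(b \right)} = 1 + \frac{b}{4}$ ($l{\left(b \right)} = \frac{4 + b}{4} = 1 + \frac{b}{4}$)
$G{\left(I,D \right)} = 4 + \sqrt{D^{2} + I^{2}}$ ($G{\left(I,D \right)} = 4 + \sqrt{I^{2} + D^{2}} = 4 + \sqrt{D^{2} + I^{2}}$)
$G{\left(l{\left(7 \right)},j \right)} + 2397 = \left(4 + \sqrt{25^{2} + \left(1 + \frac{1}{4} \cdot 7\right)^{2}}\right) + 2397 = \left(4 + \sqrt{625 + \left(1 + \frac{7}{4}\right)^{2}}\right) + 2397 = \left(4 + \sqrt{625 + \left(\frac{11}{4}\right)^{2}}\right) + 2397 = \left(4 + \sqrt{625 + \frac{121}{16}}\right) + 2397 = \left(4 + \sqrt{\frac{10121}{16}}\right) + 2397 = \left(4 + \frac{\sqrt{10121}}{4}\right) + 2397 = 2401 + \frac{\sqrt{10121}}{4}$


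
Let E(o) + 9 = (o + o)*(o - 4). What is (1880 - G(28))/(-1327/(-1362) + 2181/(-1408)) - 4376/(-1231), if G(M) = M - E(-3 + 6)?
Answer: -2165876640328/678346243 ≈ -3192.9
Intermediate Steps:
E(o) = -9 + 2*o*(-4 + o) (E(o) = -9 + (o + o)*(o - 4) = -9 + (2*o)*(-4 + o) = -9 + 2*o*(-4 + o))
G(M) = 15 + M (G(M) = M - (-9 - 8*(-3 + 6) + 2*(-3 + 6)**2) = M - (-9 - 8*3 + 2*3**2) = M - (-9 - 24 + 2*9) = M - (-9 - 24 + 18) = M - 1*(-15) = M + 15 = 15 + M)
(1880 - G(28))/(-1327/(-1362) + 2181/(-1408)) - 4376/(-1231) = (1880 - (15 + 28))/(-1327/(-1362) + 2181/(-1408)) - 4376/(-1231) = (1880 - 1*43)/(-1327*(-1/1362) + 2181*(-1/1408)) - 4376*(-1/1231) = (1880 - 43)/(1327/1362 - 2181/1408) + 4376/1231 = 1837/(-551053/958848) + 4376/1231 = 1837*(-958848/551053) + 4376/1231 = -1761403776/551053 + 4376/1231 = -2165876640328/678346243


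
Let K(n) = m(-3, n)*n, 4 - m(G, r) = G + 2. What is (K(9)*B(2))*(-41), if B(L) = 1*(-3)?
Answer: 5535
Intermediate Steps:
B(L) = -3
m(G, r) = 2 - G (m(G, r) = 4 - (G + 2) = 4 - (2 + G) = 4 + (-2 - G) = 2 - G)
K(n) = 5*n (K(n) = (2 - 1*(-3))*n = (2 + 3)*n = 5*n)
(K(9)*B(2))*(-41) = ((5*9)*(-3))*(-41) = (45*(-3))*(-41) = -135*(-41) = 5535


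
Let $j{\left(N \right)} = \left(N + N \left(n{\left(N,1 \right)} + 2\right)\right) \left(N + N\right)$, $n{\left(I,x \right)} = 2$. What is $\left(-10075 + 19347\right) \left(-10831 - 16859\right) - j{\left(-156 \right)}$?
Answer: $-256985040$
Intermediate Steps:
$j{\left(N \right)} = 10 N^{2}$ ($j{\left(N \right)} = \left(N + N \left(2 + 2\right)\right) \left(N + N\right) = \left(N + N 4\right) 2 N = \left(N + 4 N\right) 2 N = 5 N 2 N = 10 N^{2}$)
$\left(-10075 + 19347\right) \left(-10831 - 16859\right) - j{\left(-156 \right)} = \left(-10075 + 19347\right) \left(-10831 - 16859\right) - 10 \left(-156\right)^{2} = 9272 \left(-27690\right) - 10 \cdot 24336 = -256741680 - 243360 = -256985040$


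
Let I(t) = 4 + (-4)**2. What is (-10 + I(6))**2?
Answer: 100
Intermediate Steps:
I(t) = 20 (I(t) = 4 + 16 = 20)
(-10 + I(6))**2 = (-10 + 20)**2 = 10**2 = 100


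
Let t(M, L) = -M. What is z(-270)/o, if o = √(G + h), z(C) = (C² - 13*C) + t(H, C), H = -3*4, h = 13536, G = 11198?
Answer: 38211*√24734/12367 ≈ 485.93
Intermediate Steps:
H = -12
z(C) = 12 + C² - 13*C (z(C) = (C² - 13*C) - 1*(-12) = (C² - 13*C) + 12 = 12 + C² - 13*C)
o = √24734 (o = √(11198 + 13536) = √24734 ≈ 157.27)
z(-270)/o = (12 + (-270)² - 13*(-270))/(√24734) = (12 + 72900 + 3510)*(√24734/24734) = 76422*(√24734/24734) = 38211*√24734/12367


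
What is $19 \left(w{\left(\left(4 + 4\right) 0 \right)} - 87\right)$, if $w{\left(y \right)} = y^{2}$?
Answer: $-1653$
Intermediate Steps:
$19 \left(w{\left(\left(4 + 4\right) 0 \right)} - 87\right) = 19 \left(\left(\left(4 + 4\right) 0\right)^{2} - 87\right) = 19 \left(\left(8 \cdot 0\right)^{2} - 87\right) = 19 \left(0^{2} - 87\right) = 19 \left(0 - 87\right) = 19 \left(-87\right) = -1653$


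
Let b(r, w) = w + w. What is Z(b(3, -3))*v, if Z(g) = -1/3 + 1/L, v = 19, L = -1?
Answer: -76/3 ≈ -25.333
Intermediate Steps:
b(r, w) = 2*w
Z(g) = -4/3 (Z(g) = -1/3 + 1/(-1) = -1*⅓ + 1*(-1) = -⅓ - 1 = -4/3)
Z(b(3, -3))*v = -4/3*19 = -76/3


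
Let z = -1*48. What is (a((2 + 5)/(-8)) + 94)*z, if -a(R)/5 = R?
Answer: -4722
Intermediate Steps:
z = -48
a(R) = -5*R
(a((2 + 5)/(-8)) + 94)*z = (-5*(2 + 5)/(-8) + 94)*(-48) = (-35*(-1)/8 + 94)*(-48) = (-5*(-7/8) + 94)*(-48) = (35/8 + 94)*(-48) = (787/8)*(-48) = -4722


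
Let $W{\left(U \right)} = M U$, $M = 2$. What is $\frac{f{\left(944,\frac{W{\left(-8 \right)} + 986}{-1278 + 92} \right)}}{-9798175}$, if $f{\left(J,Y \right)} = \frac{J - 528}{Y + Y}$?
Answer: $\frac{123344}{4752114875} \approx 2.5956 \cdot 10^{-5}$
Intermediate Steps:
$W{\left(U \right)} = 2 U$
$f{\left(J,Y \right)} = \frac{-528 + J}{2 Y}$
$\frac{f{\left(944,\frac{W{\left(-8 \right)} + 986}{-1278 + 92} \right)}}{-9798175} = \frac{\frac{1}{2} \frac{1}{\left(2 \left(-8\right) + 986\right) \frac{1}{-1278 + 92}} \left(-528 + 944\right)}{-9798175} = \frac{1}{2} \frac{1}{\left(-16 + 986\right) \frac{1}{-1186}} \cdot 416 \left(- \frac{1}{9798175}\right) = \frac{1}{2} \frac{1}{970 \left(- \frac{1}{1186}\right)} 416 \left(- \frac{1}{9798175}\right) = \frac{1}{2} \frac{1}{- \frac{485}{593}} \cdot 416 \left(- \frac{1}{9798175}\right) = \frac{1}{2} \left(- \frac{593}{485}\right) 416 \left(- \frac{1}{9798175}\right) = \left(- \frac{123344}{485}\right) \left(- \frac{1}{9798175}\right) = \frac{123344}{4752114875}$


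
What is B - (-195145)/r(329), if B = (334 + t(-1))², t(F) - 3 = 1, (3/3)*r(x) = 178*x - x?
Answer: 6652965997/58233 ≈ 1.1425e+5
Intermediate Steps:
r(x) = 177*x (r(x) = 178*x - x = 177*x)
t(F) = 4 (t(F) = 3 + 1 = 4)
B = 114244 (B = (334 + 4)² = 338² = 114244)
B - (-195145)/r(329) = 114244 - (-195145)/(177*329) = 114244 - (-195145)/58233 = 114244 - 1*(-195145/58233) = 114244 + 195145/58233 = 6652965997/58233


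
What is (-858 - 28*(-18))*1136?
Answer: -402144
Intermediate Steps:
(-858 - 28*(-18))*1136 = (-858 + 504)*1136 = -354*1136 = -402144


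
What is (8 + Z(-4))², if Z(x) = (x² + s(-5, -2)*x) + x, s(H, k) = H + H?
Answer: 3600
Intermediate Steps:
s(H, k) = 2*H
Z(x) = x² - 9*x (Z(x) = (x² + (2*(-5))*x) + x = (x² - 10*x) + x = x² - 9*x)
(8 + Z(-4))² = (8 - 4*(-9 - 4))² = (8 - 4*(-13))² = (8 + 52)² = 60² = 3600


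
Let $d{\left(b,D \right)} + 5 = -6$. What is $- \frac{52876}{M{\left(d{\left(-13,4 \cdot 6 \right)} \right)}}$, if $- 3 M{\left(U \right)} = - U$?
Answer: $\frac{158628}{11} \approx 14421.0$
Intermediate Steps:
$d{\left(b,D \right)} = -11$ ($d{\left(b,D \right)} = -5 - 6 = -11$)
$M{\left(U \right)} = \frac{U}{3}$ ($M{\left(U \right)} = - \frac{\left(-1\right) U}{3} = \frac{U}{3}$)
$- \frac{52876}{M{\left(d{\left(-13,4 \cdot 6 \right)} \right)}} = - \frac{52876}{\frac{1}{3} \left(-11\right)} = - \frac{52876}{- \frac{11}{3}} = \left(-52876\right) \left(- \frac{3}{11}\right) = \frac{158628}{11}$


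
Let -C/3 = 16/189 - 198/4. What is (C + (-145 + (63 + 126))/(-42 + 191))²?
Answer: 7776931351225/352463076 ≈ 22065.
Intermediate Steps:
C = 18679/126 (C = -3*(16/189 - 198/4) = -3*(16*(1/189) - 198*¼) = -3*(16/189 - 99/2) = -3*(-18679/378) = 18679/126 ≈ 148.25)
(C + (-145 + (63 + 126))/(-42 + 191))² = (18679/126 + (-145 + (63 + 126))/(-42 + 191))² = (18679/126 + (-145 + 189)/149)² = (18679/126 + 44*(1/149))² = (18679/126 + 44/149)² = (2788715/18774)² = 7776931351225/352463076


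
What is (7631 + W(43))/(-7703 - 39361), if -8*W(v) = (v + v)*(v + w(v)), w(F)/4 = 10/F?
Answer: -9545/62752 ≈ -0.15211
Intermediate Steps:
w(F) = 40/F (w(F) = 4*(10/F) = 40/F)
W(v) = -v*(v + 40/v)/4 (W(v) = -(v + v)*(v + 40/v)/8 = -2*v*(v + 40/v)/8 = -v*(v + 40/v)/4)
(7631 + W(43))/(-7703 - 39361) = (7631 + (-10 - 1/4*43**2))/(-7703 - 39361) = (7631 + (-10 - 1/4*1849))/(-47064) = (7631 + (-10 - 1849/4))*(-1/47064) = (7631 - 1889/4)*(-1/47064) = (28635/4)*(-1/47064) = -9545/62752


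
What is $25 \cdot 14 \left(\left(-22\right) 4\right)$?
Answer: $-30800$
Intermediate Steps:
$25 \cdot 14 \left(\left(-22\right) 4\right) = 350 \left(-88\right) = -30800$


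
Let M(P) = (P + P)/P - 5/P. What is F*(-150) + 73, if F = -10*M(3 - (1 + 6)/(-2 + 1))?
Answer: 2323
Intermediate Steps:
M(P) = 2 - 5/P (M(P) = (2*P)/P - 5/P = 2 - 5/P)
F = -15 (F = -10*(2 - 5/(3 - (1 + 6)/(-2 + 1))) = -10*(2 - 5/(3 - 7/(-1))) = -10*(2 - 5/(3 - 7*(-1))) = -10*(2 - 5/(3 - 1*(-7))) = -10*(2 - 5/(3 + 7)) = -10*(2 - 5/10) = -10*(2 - 5*1/10) = -10*(2 - 1/2) = -10*3/2 = -15)
F*(-150) + 73 = -15*(-150) + 73 = 2250 + 73 = 2323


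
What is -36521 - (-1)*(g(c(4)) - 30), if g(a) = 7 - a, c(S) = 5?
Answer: -36549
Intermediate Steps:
-36521 - (-1)*(g(c(4)) - 30) = -36521 - (-1)*((7 - 1*5) - 30) = -36521 - (-1)*((7 - 5) - 30) = -36521 - (-1)*(2 - 30) = -36521 - (-1)*(-28) = -36521 - 1*28 = -36521 - 28 = -36549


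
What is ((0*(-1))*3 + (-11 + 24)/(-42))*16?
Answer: -104/21 ≈ -4.9524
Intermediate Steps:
((0*(-1))*3 + (-11 + 24)/(-42))*16 = (0*3 + 13*(-1/42))*16 = (0 - 13/42)*16 = -13/42*16 = -104/21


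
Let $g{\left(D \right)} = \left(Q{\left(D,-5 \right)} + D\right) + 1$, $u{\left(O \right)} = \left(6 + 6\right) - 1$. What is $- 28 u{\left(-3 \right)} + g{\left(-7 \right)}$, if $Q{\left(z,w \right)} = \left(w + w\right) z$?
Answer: $-244$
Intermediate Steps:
$Q{\left(z,w \right)} = 2 w z$
$u{\left(O \right)} = 11$ ($u{\left(O \right)} = 12 - 1 = 11$)
$g{\left(D \right)} = 1 - 9 D$ ($g{\left(D \right)} = \left(2 \left(-5\right) D + D\right) + 1 = \left(- 10 D + D\right) + 1 = - 9 D + 1 = 1 - 9 D$)
$- 28 u{\left(-3 \right)} + g{\left(-7 \right)} = \left(-28\right) 11 + \left(1 - -63\right) = -308 + \left(1 + 63\right) = -308 + 64 = -244$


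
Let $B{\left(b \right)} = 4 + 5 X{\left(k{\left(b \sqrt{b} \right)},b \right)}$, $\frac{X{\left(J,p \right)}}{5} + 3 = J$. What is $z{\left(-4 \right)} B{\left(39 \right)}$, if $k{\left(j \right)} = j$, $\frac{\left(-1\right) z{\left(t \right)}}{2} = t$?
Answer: $-568 + 7800 \sqrt{39} \approx 48143.0$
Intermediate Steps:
$z{\left(t \right)} = - 2 t$
$X{\left(J,p \right)} = -15 + 5 J$
$B{\left(b \right)} = -71 + 25 b^{\frac{3}{2}}$ ($B{\left(b \right)} = 4 + 5 \left(-15 + 5 b \sqrt{b}\right) = 4 + 5 \left(-15 + 5 b^{\frac{3}{2}}\right) = 4 + \left(-75 + 25 b^{\frac{3}{2}}\right) = -71 + 25 b^{\frac{3}{2}}$)
$z{\left(-4 \right)} B{\left(39 \right)} = \left(-2\right) \left(-4\right) \left(-71 + 25 \cdot 39^{\frac{3}{2}}\right) = 8 \left(-71 + 25 \cdot 39 \sqrt{39}\right) = 8 \left(-71 + 975 \sqrt{39}\right) = -568 + 7800 \sqrt{39}$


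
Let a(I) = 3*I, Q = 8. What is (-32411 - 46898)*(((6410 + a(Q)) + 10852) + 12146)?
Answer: -2334222488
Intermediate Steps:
(-32411 - 46898)*(((6410 + a(Q)) + 10852) + 12146) = (-32411 - 46898)*(((6410 + 3*8) + 10852) + 12146) = -79309*(((6410 + 24) + 10852) + 12146) = -79309*((6434 + 10852) + 12146) = -79309*(17286 + 12146) = -79309*29432 = -2334222488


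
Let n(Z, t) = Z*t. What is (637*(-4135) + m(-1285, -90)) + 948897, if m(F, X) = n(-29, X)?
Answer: -1682488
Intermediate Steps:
m(F, X) = -29*X
(637*(-4135) + m(-1285, -90)) + 948897 = (637*(-4135) - 29*(-90)) + 948897 = (-2633995 + 2610) + 948897 = -2631385 + 948897 = -1682488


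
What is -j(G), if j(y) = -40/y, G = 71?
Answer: 40/71 ≈ 0.56338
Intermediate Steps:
-j(G) = -(-40)/71 = -1*(-40/71) = 40/71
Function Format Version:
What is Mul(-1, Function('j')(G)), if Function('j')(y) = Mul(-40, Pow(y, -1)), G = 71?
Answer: Rational(40, 71) ≈ 0.56338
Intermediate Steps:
Mul(-1, Function('j')(G)) = Mul(-1, Mul(-40, Pow(71, -1))) = Mul(-1, Mul(-40, Rational(1, 71))) = Mul(-1, Rational(-40, 71)) = Rational(40, 71)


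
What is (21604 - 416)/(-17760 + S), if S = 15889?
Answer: -21188/1871 ≈ -11.324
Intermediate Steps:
(21604 - 416)/(-17760 + S) = (21604 - 416)/(-17760 + 15889) = 21188/(-1871) = 21188*(-1/1871) = -21188/1871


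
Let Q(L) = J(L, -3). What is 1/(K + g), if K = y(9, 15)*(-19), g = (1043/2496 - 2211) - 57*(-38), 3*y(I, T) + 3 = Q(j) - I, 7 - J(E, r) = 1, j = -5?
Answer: -2496/16429 ≈ -0.15193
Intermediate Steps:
J(E, r) = 6 (J(E, r) = 7 - 1*1 = 7 - 1 = 6)
Q(L) = 6
y(I, T) = 1 - I/3 (y(I, T) = -1 + (6 - I)/3 = -1 + (2 - I/3) = 1 - I/3)
g = -111277/2496 (g = (1043*(1/2496) - 2211) + 2166 = (1043/2496 - 2211) + 2166 = -5517613/2496 + 2166 = -111277/2496 ≈ -44.582)
K = 38 (K = (1 - 1/3*9)*(-19) = (1 - 3)*(-19) = -2*(-19) = 38)
1/(K + g) = 1/(38 - 111277/2496) = 1/(-16429/2496) = -2496/16429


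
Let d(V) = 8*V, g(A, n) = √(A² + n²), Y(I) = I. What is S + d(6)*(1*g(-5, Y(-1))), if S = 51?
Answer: 51 + 48*√26 ≈ 295.75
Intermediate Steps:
S + d(6)*(1*g(-5, Y(-1))) = 51 + (8*6)*(1*√((-5)² + (-1)²)) = 51 + 48*(1*√(25 + 1)) = 51 + 48*(1*√26) = 51 + 48*√26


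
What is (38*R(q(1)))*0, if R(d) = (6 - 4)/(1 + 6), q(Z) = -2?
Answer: 0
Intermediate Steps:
R(d) = 2/7
(38*R(q(1)))*0 = (38*(2/7))*0 = (76/7)*0 = 0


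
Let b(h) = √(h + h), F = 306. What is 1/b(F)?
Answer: √17/102 ≈ 0.040423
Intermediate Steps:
b(h) = √2*√h (b(h) = √(2*h) = √2*√h)
1/b(F) = 1/(√2*√306) = 1/(√2*(3*√34)) = 1/(6*√17) = √17/102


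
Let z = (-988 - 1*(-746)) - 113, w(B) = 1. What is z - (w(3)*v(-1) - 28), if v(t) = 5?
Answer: -332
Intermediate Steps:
z = -355 (z = (-988 + 746) - 113 = -242 - 113 = -355)
z - (w(3)*v(-1) - 28) = -355 - (1*5 - 28) = -355 - (5 - 28) = -355 - 1*(-23) = -355 + 23 = -332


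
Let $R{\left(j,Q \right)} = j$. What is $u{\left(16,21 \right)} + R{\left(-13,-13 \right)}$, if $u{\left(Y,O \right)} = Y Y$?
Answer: $243$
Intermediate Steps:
$u{\left(Y,O \right)} = Y^{2}$
$u{\left(16,21 \right)} + R{\left(-13,-13 \right)} = 16^{2} - 13 = 256 - 13 = 243$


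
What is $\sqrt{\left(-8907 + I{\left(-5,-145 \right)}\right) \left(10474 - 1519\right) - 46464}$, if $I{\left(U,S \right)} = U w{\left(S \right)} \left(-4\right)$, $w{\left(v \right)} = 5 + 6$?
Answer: $i \sqrt{77838549} \approx 8822.6 i$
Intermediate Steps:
$w{\left(v \right)} = 11$
$I{\left(U,S \right)} = - 44 U$ ($I{\left(U,S \right)} = U 11 \left(-4\right) = 11 U \left(-4\right) = - 44 U$)
$\sqrt{\left(-8907 + I{\left(-5,-145 \right)}\right) \left(10474 - 1519\right) - 46464} = \sqrt{\left(-8907 - -220\right) \left(10474 - 1519\right) - 46464} = \sqrt{\left(-8907 + 220\right) 8955 - 46464} = \sqrt{\left(-8687\right) 8955 - 46464} = \sqrt{-77792085 - 46464} = \sqrt{-77838549} = i \sqrt{77838549}$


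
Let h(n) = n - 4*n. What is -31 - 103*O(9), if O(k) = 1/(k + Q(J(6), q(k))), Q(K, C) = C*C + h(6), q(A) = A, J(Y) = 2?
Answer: -2335/72 ≈ -32.431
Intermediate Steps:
h(n) = -3*n
Q(K, C) = -18 + C² (Q(K, C) = C*C - 3*6 = C² - 18 = -18 + C²)
O(k) = 1/(-18 + k + k²) (O(k) = 1/(k + (-18 + k²)) = 1/(-18 + k + k²))
-31 - 103*O(9) = -31 - 103/(-18 + 9 + 9²) = -31 - 103/(-18 + 9 + 81) = -31 - 103/72 = -2335/72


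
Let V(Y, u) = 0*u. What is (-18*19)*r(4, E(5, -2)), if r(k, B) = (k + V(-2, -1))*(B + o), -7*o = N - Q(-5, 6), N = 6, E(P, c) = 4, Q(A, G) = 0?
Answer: -30096/7 ≈ -4299.4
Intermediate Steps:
V(Y, u) = 0
o = -6/7 (o = -(6 - 1*0)/7 = -(6 + 0)/7 = -1/7*6 = -6/7 ≈ -0.85714)
r(k, B) = k*(-6/7 + B) (r(k, B) = (k + 0)*(B - 6/7) = k*(-6/7 + B))
(-18*19)*r(4, E(5, -2)) = (-18*19)*((1/7)*4*(-6 + 7*4)) = -342*4*(-6 + 28)/7 = -342*4*22/7 = -342*88/7 = -30096/7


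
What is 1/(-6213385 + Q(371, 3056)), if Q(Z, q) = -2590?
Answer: -1/6215975 ≈ -1.6088e-7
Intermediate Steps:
1/(-6213385 + Q(371, 3056)) = 1/(-6213385 - 2590) = 1/(-6215975) = -1/6215975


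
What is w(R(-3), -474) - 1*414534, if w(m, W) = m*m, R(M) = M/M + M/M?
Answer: -414530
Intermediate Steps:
R(M) = 2 (R(M) = 1 + 1 = 2)
w(m, W) = m²
w(R(-3), -474) - 1*414534 = 2² - 1*414534 = 4 - 414534 = -414530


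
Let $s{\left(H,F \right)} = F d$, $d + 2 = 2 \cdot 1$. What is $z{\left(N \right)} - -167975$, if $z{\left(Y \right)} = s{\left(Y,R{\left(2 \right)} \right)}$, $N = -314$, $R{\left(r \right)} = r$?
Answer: $167975$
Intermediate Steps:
$d = 0$ ($d = -2 + 2 \cdot 1 = -2 + 2 = 0$)
$s{\left(H,F \right)} = 0$ ($s{\left(H,F \right)} = F 0 = 0$)
$z{\left(Y \right)} = 0$
$z{\left(N \right)} - -167975 = 0 - -167975 = 0 + 167975 = 167975$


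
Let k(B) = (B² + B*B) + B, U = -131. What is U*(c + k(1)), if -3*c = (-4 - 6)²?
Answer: 11921/3 ≈ 3973.7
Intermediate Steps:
c = -100/3 (c = -(-4 - 6)²/3 = -⅓*(-10)² = -⅓*100 = -100/3 ≈ -33.333)
k(B) = B + 2*B² (k(B) = (B² + B²) + B = 2*B² + B = B + 2*B²)
U*(c + k(1)) = -131*(-100/3 + 1*(1 + 2*1)) = -131*(-100/3 + 1*(1 + 2)) = -131*(-100/3 + 1*3) = -131*(-100/3 + 3) = -131*(-91/3) = 11921/3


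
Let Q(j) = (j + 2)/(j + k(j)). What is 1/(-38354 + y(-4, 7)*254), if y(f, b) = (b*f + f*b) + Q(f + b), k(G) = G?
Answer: -3/157099 ≈ -1.9096e-5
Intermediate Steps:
Q(j) = (2 + j)/(2*j) (Q(j) = (j + 2)/(j + j) = (2 + j)/((2*j)) = (2 + j)*(1/(2*j)) = (2 + j)/(2*j))
y(f, b) = (2 + b + f)/(2*(b + f)) + 2*b*f (y(f, b) = (b*f + f*b) + (2 + (f + b))/(2*(f + b)) = (b*f + b*f) + (2 + (b + f))/(2*(b + f)) = 2*b*f + (2 + b + f)/(2*(b + f)) = (2 + b + f)/(2*(b + f)) + 2*b*f)
1/(-38354 + y(-4, 7)*254) = 1/(-38354 + ((2 + 7 - 4 + 4*7*(-4)*(7 - 4))/(2*(7 - 4)))*254) = 1/(-38354 + ((½)*(2 + 7 - 4 + 4*7*(-4)*3)/3)*254) = 1/(-38354 + ((½)*(⅓)*(2 + 7 - 4 - 336))*254) = 1/(-38354 + ((½)*(⅓)*(-331))*254) = 1/(-38354 - 331/6*254) = 1/(-38354 - 42037/3) = 1/(-157099/3) = -3/157099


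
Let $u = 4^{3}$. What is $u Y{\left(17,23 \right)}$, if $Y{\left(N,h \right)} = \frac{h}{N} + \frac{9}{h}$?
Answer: $\frac{43648}{391} \approx 111.63$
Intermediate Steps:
$Y{\left(N,h \right)} = \frac{9}{h} + \frac{h}{N}$
$u = 64$
$u Y{\left(17,23 \right)} = 64 \left(\frac{9}{23} + \frac{23}{17}\right) = 64 \cdot \frac{682}{391} = \frac{43648}{391}$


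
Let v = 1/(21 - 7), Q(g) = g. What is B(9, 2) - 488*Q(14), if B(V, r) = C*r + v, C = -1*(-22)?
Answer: -95031/14 ≈ -6787.9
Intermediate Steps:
C = 22
v = 1/14 ≈ 0.071429
B(V, r) = 1/14 + 22*r (B(V, r) = 22*r + 1/14 = 1/14 + 22*r)
B(9, 2) - 488*Q(14) = (1/14 + 22*2) - 488*14 = (1/14 + 44) - 6832 = 617/14 - 6832 = -95031/14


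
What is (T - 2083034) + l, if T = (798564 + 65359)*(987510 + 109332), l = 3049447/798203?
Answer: 756365148356856243/798203 ≈ 9.4758e+11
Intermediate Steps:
l = 3049447/798203 (l = 3049447*(1/798203) = 3049447/798203 ≈ 3.8204)
T = 947587031166 (T = 863923*1096842 = 947587031166)
(T - 2083034) + l = (947587031166 - 2083034) + 3049447/798203 = 947584948132 + 3049447/798203 = 756365148356856243/798203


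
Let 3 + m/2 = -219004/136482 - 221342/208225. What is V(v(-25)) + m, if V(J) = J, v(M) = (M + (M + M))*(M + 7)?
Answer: 19021732803656/14209482225 ≈ 1338.7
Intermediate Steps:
m = -161068200094/14209482225 (m = -6 + 2*(-219004/136482 - 221342/208225) = -6 + 2*(-219004*1/136482 - 221342*1/208225) = -6 + 2*(-109502/68241 - 221342/208225) = -6 + 2*(-37905653372/14209482225) = -6 - 75811306744/14209482225 = -161068200094/14209482225 ≈ -11.335)
v(M) = 3*M*(7 + M) (v(M) = (M + 2*M)*(7 + M) = (3*M)*(7 + M) = 3*M*(7 + M))
V(v(-25)) + m = 3*(-25)*(7 - 25) - 161068200094/14209482225 = 3*(-25)*(-18) - 161068200094/14209482225 = 1350 - 161068200094/14209482225 = 19021732803656/14209482225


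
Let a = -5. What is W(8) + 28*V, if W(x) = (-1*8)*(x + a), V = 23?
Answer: 620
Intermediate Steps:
W(x) = 40 - 8*x (W(x) = (-1*8)*(x - 5) = -8*(-5 + x) = 40 - 8*x)
W(8) + 28*V = (40 - 8*8) + 28*23 = (40 - 64) + 644 = -24 + 644 = 620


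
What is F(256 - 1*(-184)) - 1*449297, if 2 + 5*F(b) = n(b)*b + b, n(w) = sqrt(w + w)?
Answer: -2246047/5 + 352*sqrt(55) ≈ -4.4660e+5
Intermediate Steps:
n(w) = sqrt(2)*sqrt(w) (n(w) = sqrt(2*w) = sqrt(2)*sqrt(w))
F(b) = -2/5 + b/5 + sqrt(2)*b**(3/2)/5 (F(b) = -2/5 + ((sqrt(2)*sqrt(b))*b + b)/5 = -2/5 + (sqrt(2)*b**(3/2) + b)/5 = -2/5 + (b + sqrt(2)*b**(3/2))/5 = -2/5 + (b/5 + sqrt(2)*b**(3/2)/5) = -2/5 + b/5 + sqrt(2)*b**(3/2)/5)
F(256 - 1*(-184)) - 1*449297 = (-2/5 + (256 - 1*(-184))/5 + sqrt(2)*(256 - 1*(-184))**(3/2)/5) - 1*449297 = (-2/5 + (256 + 184)/5 + sqrt(2)*(256 + 184)**(3/2)/5) - 449297 = (-2/5 + (1/5)*440 + sqrt(2)*440**(3/2)/5) - 449297 = (-2/5 + 88 + sqrt(2)*(880*sqrt(110))/5) - 449297 = (-2/5 + 88 + 352*sqrt(55)) - 449297 = (438/5 + 352*sqrt(55)) - 449297 = -2246047/5 + 352*sqrt(55)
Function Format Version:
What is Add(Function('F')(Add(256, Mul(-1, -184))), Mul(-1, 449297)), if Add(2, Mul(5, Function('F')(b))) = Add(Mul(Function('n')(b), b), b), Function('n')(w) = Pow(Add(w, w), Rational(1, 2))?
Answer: Add(Rational(-2246047, 5), Mul(352, Pow(55, Rational(1, 2)))) ≈ -4.4660e+5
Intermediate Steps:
Function('n')(w) = Mul(Pow(2, Rational(1, 2)), Pow(w, Rational(1, 2))) (Function('n')(w) = Pow(Mul(2, w), Rational(1, 2)) = Mul(Pow(2, Rational(1, 2)), Pow(w, Rational(1, 2))))
Function('F')(b) = Add(Rational(-2, 5), Mul(Rational(1, 5), b), Mul(Rational(1, 5), Pow(2, Rational(1, 2)), Pow(b, Rational(3, 2)))) (Function('F')(b) = Add(Rational(-2, 5), Mul(Rational(1, 5), Add(Mul(Mul(Pow(2, Rational(1, 2)), Pow(b, Rational(1, 2))), b), b))) = Add(Rational(-2, 5), Mul(Rational(1, 5), Add(Mul(Pow(2, Rational(1, 2)), Pow(b, Rational(3, 2))), b))) = Add(Rational(-2, 5), Mul(Rational(1, 5), Add(b, Mul(Pow(2, Rational(1, 2)), Pow(b, Rational(3, 2)))))) = Add(Rational(-2, 5), Add(Mul(Rational(1, 5), b), Mul(Rational(1, 5), Pow(2, Rational(1, 2)), Pow(b, Rational(3, 2))))) = Add(Rational(-2, 5), Mul(Rational(1, 5), b), Mul(Rational(1, 5), Pow(2, Rational(1, 2)), Pow(b, Rational(3, 2)))))
Add(Function('F')(Add(256, Mul(-1, -184))), Mul(-1, 449297)) = Add(Add(Rational(-2, 5), Mul(Rational(1, 5), Add(256, Mul(-1, -184))), Mul(Rational(1, 5), Pow(2, Rational(1, 2)), Pow(Add(256, Mul(-1, -184)), Rational(3, 2)))), Mul(-1, 449297)) = Add(Add(Rational(-2, 5), Mul(Rational(1, 5), Add(256, 184)), Mul(Rational(1, 5), Pow(2, Rational(1, 2)), Pow(Add(256, 184), Rational(3, 2)))), -449297) = Add(Add(Rational(-2, 5), Mul(Rational(1, 5), 440), Mul(Rational(1, 5), Pow(2, Rational(1, 2)), Pow(440, Rational(3, 2)))), -449297) = Add(Add(Rational(-2, 5), 88, Mul(Rational(1, 5), Pow(2, Rational(1, 2)), Mul(880, Pow(110, Rational(1, 2))))), -449297) = Add(Add(Rational(-2, 5), 88, Mul(352, Pow(55, Rational(1, 2)))), -449297) = Add(Add(Rational(438, 5), Mul(352, Pow(55, Rational(1, 2)))), -449297) = Add(Rational(-2246047, 5), Mul(352, Pow(55, Rational(1, 2))))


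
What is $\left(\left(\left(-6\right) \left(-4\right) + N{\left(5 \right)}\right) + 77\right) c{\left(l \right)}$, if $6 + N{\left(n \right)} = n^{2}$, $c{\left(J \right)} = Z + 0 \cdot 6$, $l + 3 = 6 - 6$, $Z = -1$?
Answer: $-120$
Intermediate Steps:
$l = -3$ ($l = -3 + \left(6 - 6\right) = -3 + 0 = -3$)
$c{\left(J \right)} = -1$ ($c{\left(J \right)} = -1 + 0 \cdot 6 = -1 + 0 = -1$)
$N{\left(n \right)} = -6 + n^{2}$
$\left(\left(\left(-6\right) \left(-4\right) + N{\left(5 \right)}\right) + 77\right) c{\left(l \right)} = \left(\left(\left(-6\right) \left(-4\right) - \left(6 - 5^{2}\right)\right) + 77\right) \left(-1\right) = \left(\left(24 + \left(-6 + 25\right)\right) + 77\right) \left(-1\right) = \left(\left(24 + 19\right) + 77\right) \left(-1\right) = \left(43 + 77\right) \left(-1\right) = 120 \left(-1\right) = -120$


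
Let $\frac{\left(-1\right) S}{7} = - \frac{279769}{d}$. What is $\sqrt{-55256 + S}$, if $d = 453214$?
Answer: $\frac{i \sqrt{11348856722214814}}{453214} \approx 235.06 i$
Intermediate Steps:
$S = \frac{1958383}{453214}$ ($S = - 7 \left(- \frac{279769}{453214}\right) = - 7 \left(\left(-279769\right) \frac{1}{453214}\right) = \left(-7\right) \left(- \frac{279769}{453214}\right) = \frac{1958383}{453214} \approx 4.3211$)
$\sqrt{-55256 + S} = \sqrt{-55256 + \frac{1958383}{453214}} = \sqrt{- \frac{25040834401}{453214}} = \frac{i \sqrt{11348856722214814}}{453214}$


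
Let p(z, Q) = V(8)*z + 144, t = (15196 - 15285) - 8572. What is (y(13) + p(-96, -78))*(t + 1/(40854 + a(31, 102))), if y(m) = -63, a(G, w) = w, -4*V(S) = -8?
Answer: 13124636855/13652 ≈ 9.6137e+5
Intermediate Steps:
V(S) = 2 (V(S) = -¼*(-8) = 2)
t = -8661 (t = -89 - 8572 = -8661)
p(z, Q) = 144 + 2*z (p(z, Q) = 2*z + 144 = 144 + 2*z)
(y(13) + p(-96, -78))*(t + 1/(40854 + a(31, 102))) = (-63 + (144 + 2*(-96)))*(-8661 + 1/(40854 + 102)) = (-63 + (144 - 192))*(-8661 + 1/40956) = (-63 - 48)*(-8661 + 1/40956) = -111*(-354719915/40956) = 13124636855/13652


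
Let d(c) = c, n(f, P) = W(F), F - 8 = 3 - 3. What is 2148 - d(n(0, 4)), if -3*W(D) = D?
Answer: 6452/3 ≈ 2150.7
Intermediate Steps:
F = 8 (F = 8 + (3 - 3) = 8 + 0 = 8)
W(D) = -D/3
n(f, P) = -8/3 (n(f, P) = -⅓*8 = -8/3)
2148 - d(n(0, 4)) = 2148 - 1*(-8/3) = 2148 + 8/3 = 6452/3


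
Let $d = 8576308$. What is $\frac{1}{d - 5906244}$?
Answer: $\frac{1}{2670064} \approx 3.7452 \cdot 10^{-7}$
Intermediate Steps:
$\frac{1}{d - 5906244} = \frac{1}{8576308 - 5906244} = \frac{1}{2670064}$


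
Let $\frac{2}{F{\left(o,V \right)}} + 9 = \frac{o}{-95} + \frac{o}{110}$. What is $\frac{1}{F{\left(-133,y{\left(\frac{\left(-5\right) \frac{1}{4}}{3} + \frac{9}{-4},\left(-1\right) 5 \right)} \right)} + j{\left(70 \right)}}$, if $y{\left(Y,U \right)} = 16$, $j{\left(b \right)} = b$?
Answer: $\frac{969}{67610} \approx 0.014332$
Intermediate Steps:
$F{\left(o,V \right)} = \frac{2}{-9 - \frac{3 o}{2090}}$ ($F{\left(o,V \right)} = \frac{2}{-9 + \left(\frac{o}{-95} + \frac{o}{110}\right)} = \frac{2}{-9 + \left(o \left(- \frac{1}{95}\right) + o \frac{1}{110}\right)} = \frac{2}{-9 + \left(- \frac{o}{95} + \frac{o}{110}\right)} = \frac{2}{-9 - \frac{3 o}{2090}}$)
$\frac{1}{F{\left(-133,y{\left(\frac{\left(-5\right) \frac{1}{4}}{3} + \frac{9}{-4},\left(-1\right) 5 \right)} \right)} + j{\left(70 \right)}} = \frac{1}{- \frac{4180}{18810 + 3 \left(-133\right)} + 70} = \frac{1}{- \frac{4180}{18810 - 399} + 70} = \frac{1}{- \frac{4180}{18411} + 70} = \frac{1}{\left(-4180\right) \frac{1}{18411} + 70} = \frac{1}{- \frac{220}{969} + 70} = \frac{1}{\frac{67610}{969}} = \frac{969}{67610}$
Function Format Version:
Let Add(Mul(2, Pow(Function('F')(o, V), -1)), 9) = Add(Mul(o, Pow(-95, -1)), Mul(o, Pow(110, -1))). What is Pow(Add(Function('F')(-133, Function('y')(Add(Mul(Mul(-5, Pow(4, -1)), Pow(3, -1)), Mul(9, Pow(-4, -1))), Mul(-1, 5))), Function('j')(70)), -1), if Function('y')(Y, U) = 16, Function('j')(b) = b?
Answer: Rational(969, 67610) ≈ 0.014332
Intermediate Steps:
Function('F')(o, V) = Mul(2, Pow(Add(-9, Mul(Rational(-3, 2090), o)), -1)) (Function('F')(o, V) = Mul(2, Pow(Add(-9, Add(Mul(o, Pow(-95, -1)), Mul(o, Pow(110, -1)))), -1)) = Mul(2, Pow(Add(-9, Add(Mul(o, Rational(-1, 95)), Mul(o, Rational(1, 110)))), -1)) = Mul(2, Pow(Add(-9, Add(Mul(Rational(-1, 95), o), Mul(Rational(1, 110), o))), -1)) = Mul(2, Pow(Add(-9, Mul(Rational(-3, 2090), o)), -1)))
Pow(Add(Function('F')(-133, Function('y')(Add(Mul(Mul(-5, Pow(4, -1)), Pow(3, -1)), Mul(9, Pow(-4, -1))), Mul(-1, 5))), Function('j')(70)), -1) = Pow(Add(Mul(-4180, Pow(Add(18810, Mul(3, -133)), -1)), 70), -1) = Pow(Add(Mul(-4180, Pow(Add(18810, -399), -1)), 70), -1) = Pow(Add(Mul(-4180, Pow(18411, -1)), 70), -1) = Pow(Add(Mul(-4180, Rational(1, 18411)), 70), -1) = Pow(Add(Rational(-220, 969), 70), -1) = Pow(Rational(67610, 969), -1) = Rational(969, 67610)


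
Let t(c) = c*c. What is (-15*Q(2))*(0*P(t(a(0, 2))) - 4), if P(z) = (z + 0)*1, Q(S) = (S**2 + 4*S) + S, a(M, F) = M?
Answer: 840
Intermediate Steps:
t(c) = c**2
Q(S) = S**2 + 5*S
P(z) = z (P(z) = z*1 = z)
(-15*Q(2))*(0*P(t(a(0, 2))) - 4) = (-30*(5 + 2))*(0*0**2 - 4) = (-30*7)*(0*0 - 4) = (-15*14)*(0 - 4) = -210*(-4) = 840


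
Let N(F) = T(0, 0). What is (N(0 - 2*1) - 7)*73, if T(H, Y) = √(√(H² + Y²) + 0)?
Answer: -511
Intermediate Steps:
T(H, Y) = (H² + Y²)^(¼) (T(H, Y) = √(√(H² + Y²)) = (H² + Y²)^(¼))
N(F) = 0 (N(F) = (0² + 0²)^(¼) = (0 + 0)^(¼) = 0^(¼) = 0)
(N(0 - 2*1) - 7)*73 = (0 - 7)*73 = -7*73 = -511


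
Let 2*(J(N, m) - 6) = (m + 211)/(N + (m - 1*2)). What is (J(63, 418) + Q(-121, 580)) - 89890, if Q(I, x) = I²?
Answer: -72082165/958 ≈ -75242.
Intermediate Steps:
J(N, m) = 6 + (211 + m)/(2*(-2 + N + m)) (J(N, m) = 6 + ((m + 211)/(N + (m - 1*2)))/2 = 6 + ((211 + m)/(N + (m - 2)))/2 = 6 + ((211 + m)/(N + (-2 + m)))/2 = 6 + ((211 + m)/(-2 + N + m))/2 = 6 + (211 + m)/(2*(-2 + N + m)))
(J(63, 418) + Q(-121, 580)) - 89890 = ((187 + 12*63 + 13*418)/(2*(-2 + 63 + 418)) + (-121)²) - 89890 = ((½)*(187 + 756 + 5434)/479 + 14641) - 89890 = ((½)*(1/479)*6377 + 14641) - 89890 = (6377/958 + 14641) - 89890 = 14032455/958 - 89890 = -72082165/958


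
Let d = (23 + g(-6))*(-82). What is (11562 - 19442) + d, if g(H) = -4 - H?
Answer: -9930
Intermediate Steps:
d = -2050 (d = (23 + (-4 - 1*(-6)))*(-82) = (23 + (-4 + 6))*(-82) = (23 + 2)*(-82) = 25*(-82) = -2050)
(11562 - 19442) + d = (11562 - 19442) - 2050 = -7880 - 2050 = -9930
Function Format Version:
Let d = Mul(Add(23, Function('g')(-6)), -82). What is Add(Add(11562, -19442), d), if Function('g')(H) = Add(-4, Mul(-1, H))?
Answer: -9930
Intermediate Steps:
d = -2050 (d = Mul(Add(23, Add(-4, Mul(-1, -6))), -82) = Mul(Add(23, Add(-4, 6)), -82) = Mul(Add(23, 2), -82) = Mul(25, -82) = -2050)
Add(Add(11562, -19442), d) = Add(Add(11562, -19442), -2050) = Add(-7880, -2050) = -9930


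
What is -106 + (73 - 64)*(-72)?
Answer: -754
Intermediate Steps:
-106 + (73 - 64)*(-72) = -106 + 9*(-72) = -106 - 648 = -754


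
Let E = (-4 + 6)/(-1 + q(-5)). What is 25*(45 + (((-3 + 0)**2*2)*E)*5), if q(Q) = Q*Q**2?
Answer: 7625/7 ≈ 1089.3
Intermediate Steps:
q(Q) = Q**3
E = -1/63 (E = (-4 + 6)/(-1 + (-5)**3) = 2/(-1 - 125) = 2/(-126) = 2*(-1/126) = -1/63 ≈ -0.015873)
25*(45 + (((-3 + 0)**2*2)*E)*5) = 25*(45 + (((-3 + 0)**2*2)*(-1/63))*5) = 25*(45 + (((-3)**2*2)*(-1/63))*5) = 25*(45 + ((9*2)*(-1/63))*5) = 25*(45 + (18*(-1/63))*5) = 25*(45 - 2/7*5) = 25*(45 - 10/7) = 25*(305/7) = 7625/7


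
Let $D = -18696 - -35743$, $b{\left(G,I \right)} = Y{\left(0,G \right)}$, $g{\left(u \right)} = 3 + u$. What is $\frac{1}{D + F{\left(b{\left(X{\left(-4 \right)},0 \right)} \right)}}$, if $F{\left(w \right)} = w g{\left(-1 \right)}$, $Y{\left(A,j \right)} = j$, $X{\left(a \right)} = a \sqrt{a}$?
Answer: $\frac{17047}{290600465} + \frac{16 i}{290600465} \approx 5.8661 \cdot 10^{-5} + 5.5058 \cdot 10^{-8} i$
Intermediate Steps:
$X{\left(a \right)} = a^{\frac{3}{2}}$
$b{\left(G,I \right)} = G$
$F{\left(w \right)} = 2 w$ ($F{\left(w \right)} = w \left(3 - 1\right) = w 2 = 2 w$)
$D = 17047$ ($D = -18696 + 35743 = 17047$)
$\frac{1}{D + F{\left(b{\left(X{\left(-4 \right)},0 \right)} \right)}} = \frac{1}{17047 + 2 \left(-4\right)^{\frac{3}{2}}} = \frac{1}{17047 + 2 \left(- 8 i\right)} = \frac{1}{17047 - 16 i} = \frac{17047 + 16 i}{290600465}$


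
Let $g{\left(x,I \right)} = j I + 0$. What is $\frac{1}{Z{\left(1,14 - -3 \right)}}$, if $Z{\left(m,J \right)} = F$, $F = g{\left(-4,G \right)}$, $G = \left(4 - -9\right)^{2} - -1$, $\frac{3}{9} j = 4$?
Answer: $\frac{1}{2040} \approx 0.0004902$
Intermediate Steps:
$j = 12$ ($j = 3 \cdot 4 = 12$)
$G = 170$ ($G = \left(4 + 9\right)^{2} + 1 = 13^{2} + 1 = 169 + 1 = 170$)
$g{\left(x,I \right)} = 12 I$ ($g{\left(x,I \right)} = 12 I + 0 = 12 I$)
$F = 2040$ ($F = 12 \cdot 170 = 2040$)
$Z{\left(m,J \right)} = 2040$
$\frac{1}{Z{\left(1,14 - -3 \right)}} = \frac{1}{2040}$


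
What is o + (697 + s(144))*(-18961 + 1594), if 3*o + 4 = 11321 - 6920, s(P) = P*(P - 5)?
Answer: -1079163616/3 ≈ -3.5972e+8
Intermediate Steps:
s(P) = P*(-5 + P)
o = 4397/3 (o = -4/3 + (11321 - 6920)/3 = -4/3 + (1/3)*4401 = -4/3 + 1467 = 4397/3 ≈ 1465.7)
o + (697 + s(144))*(-18961 + 1594) = 4397/3 + (697 + 144*(-5 + 144))*(-18961 + 1594) = 4397/3 + (697 + 144*139)*(-17367) = 4397/3 + (697 + 20016)*(-17367) = 4397/3 + 20713*(-17367) = 4397/3 - 359722671 = -1079163616/3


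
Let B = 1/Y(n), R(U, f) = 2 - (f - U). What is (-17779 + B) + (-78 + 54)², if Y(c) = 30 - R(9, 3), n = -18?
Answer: -378465/22 ≈ -17203.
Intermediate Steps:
R(U, f) = 2 + U - f (R(U, f) = 2 + (U - f) = 2 + U - f)
Y(c) = 22 (Y(c) = 30 - (2 + 9 - 1*3) = 30 - (2 + 9 - 3) = 30 - 1*8 = 30 - 8 = 22)
B = 1/22 ≈ 0.045455
(-17779 + B) + (-78 + 54)² = (-17779 + 1/22) + (-78 + 54)² = -391137/22 + (-24)² = -391137/22 + 576 = -378465/22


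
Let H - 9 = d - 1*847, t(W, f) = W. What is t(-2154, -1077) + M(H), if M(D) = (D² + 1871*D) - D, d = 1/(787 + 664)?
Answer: -1825319223475/2105401 ≈ -8.6697e+5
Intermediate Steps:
d = 1/1451 ≈ 0.00068918
H = -1215937/1451 (H = 9 + (1/1451 - 1*847) = 9 + (1/1451 - 847) = 9 - 1228996/1451 = -1215937/1451 ≈ -838.00)
M(D) = D² + 1870*D
t(-2154, -1077) + M(H) = -2154 - 1215937*(1870 - 1215937/1451)/1451 = -2154 - 1215937/1451*1497433/1451 = -2154 - 1820784189721/2105401 = -1825319223475/2105401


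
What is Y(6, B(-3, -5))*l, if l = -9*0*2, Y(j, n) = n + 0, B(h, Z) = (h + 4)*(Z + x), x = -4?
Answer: 0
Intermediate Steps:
B(h, Z) = (-4 + Z)*(4 + h) (B(h, Z) = (h + 4)*(Z - 4) = (4 + h)*(-4 + Z) = (-4 + Z)*(4 + h))
Y(j, n) = n
l = 0 (l = 0*2 = 0)
Y(6, B(-3, -5))*l = (-16 - 4*(-3) + 4*(-5) - 5*(-3))*0 = (-16 + 12 - 20 + 15)*0 = -9*0 = 0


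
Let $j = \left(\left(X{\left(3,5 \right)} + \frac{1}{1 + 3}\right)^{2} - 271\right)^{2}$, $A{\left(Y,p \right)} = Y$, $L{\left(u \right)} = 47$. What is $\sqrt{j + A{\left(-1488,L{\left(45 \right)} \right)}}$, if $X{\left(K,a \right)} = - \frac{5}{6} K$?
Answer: $\frac{\sqrt{17724097}}{16} \approx 263.13$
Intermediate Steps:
$X{\left(K,a \right)} = - \frac{5 K}{6}$ ($X{\left(K,a \right)} = \left(-5\right) \frac{1}{6} K = - \frac{5 K}{6}$)
$j = \frac{18105025}{256}$ ($j = \left(\left(\left(- \frac{5}{6}\right) 3 + \frac{1}{1 + 3}\right)^{2} - 271\right)^{2} = \left(\left(- \frac{5}{2} + \frac{1}{4}\right)^{2} - 271\right)^{2} = \left(\left(- \frac{9}{4}\right)^{2} - 271\right)^{2} = \left(\frac{81}{16} - 271\right)^{2} = \left(- \frac{4255}{16}\right)^{2} = \frac{18105025}{256} \approx 70723.0$)
$\sqrt{j + A{\left(-1488,L{\left(45 \right)} \right)}} = \sqrt{\frac{18105025}{256} - 1488} = \sqrt{\frac{17724097}{256}} = \frac{\sqrt{17724097}}{16}$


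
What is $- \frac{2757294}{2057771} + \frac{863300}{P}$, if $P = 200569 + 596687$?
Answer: $- \frac{105448870241}{410142569094} \approx -0.2571$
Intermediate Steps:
$P = 797256$
$- \frac{2757294}{2057771} + \frac{863300}{P} = - \frac{2757294}{2057771} + \frac{863300}{797256} = \left(-2757294\right) \frac{1}{2057771} + 863300 \cdot \frac{1}{797256} = - \frac{2757294}{2057771} + \frac{215825}{199314} = - \frac{105448870241}{410142569094}$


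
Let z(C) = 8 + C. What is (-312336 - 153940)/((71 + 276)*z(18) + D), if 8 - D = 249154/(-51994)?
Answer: -12121777172/234877487 ≈ -51.609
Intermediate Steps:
D = 332553/25997 (D = 8 - 249154/(-51994) = 8 - 249154*(-1)/51994 = 8 - 1*(-124577/25997) = 8 + 124577/25997 = 332553/25997 ≈ 12.792)
(-312336 - 153940)/((71 + 276)*z(18) + D) = (-312336 - 153940)/((71 + 276)*(8 + 18) + 332553/25997) = -466276/(347*26 + 332553/25997) = -466276/(9022 + 332553/25997) = -466276/234877487/25997 = -466276*25997/234877487 = -12121777172/234877487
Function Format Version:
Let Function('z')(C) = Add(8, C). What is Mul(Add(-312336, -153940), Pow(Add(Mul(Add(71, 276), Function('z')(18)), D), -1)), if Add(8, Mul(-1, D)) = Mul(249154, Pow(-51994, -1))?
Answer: Rational(-12121777172, 234877487) ≈ -51.609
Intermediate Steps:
D = Rational(332553, 25997) (D = Add(8, Mul(-1, Mul(249154, Pow(-51994, -1)))) = Add(8, Mul(-1, Mul(249154, Rational(-1, 51994)))) = Add(8, Mul(-1, Rational(-124577, 25997))) = Add(8, Rational(124577, 25997)) = Rational(332553, 25997) ≈ 12.792)
Mul(Add(-312336, -153940), Pow(Add(Mul(Add(71, 276), Function('z')(18)), D), -1)) = Mul(Add(-312336, -153940), Pow(Add(Mul(Add(71, 276), Add(8, 18)), Rational(332553, 25997)), -1)) = Mul(-466276, Pow(Add(Mul(347, 26), Rational(332553, 25997)), -1)) = Mul(-466276, Pow(Add(9022, Rational(332553, 25997)), -1)) = Mul(-466276, Pow(Rational(234877487, 25997), -1)) = Mul(-466276, Rational(25997, 234877487)) = Rational(-12121777172, 234877487)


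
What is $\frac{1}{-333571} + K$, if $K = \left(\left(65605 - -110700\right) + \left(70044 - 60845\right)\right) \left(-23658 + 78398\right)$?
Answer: $\frac{3387243036876159}{333571} \approx 1.0154 \cdot 10^{10}$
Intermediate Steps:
$K = 10154488960$ ($K = \left(\left(65605 + 110700\right) + \left(70044 - 60845\right)\right) 54740 = \left(176305 + 9199\right) 54740 = 185504 \cdot 54740 = 10154488960$)
$\frac{1}{-333571} + K = \frac{1}{-333571} + 10154488960 = - \frac{1}{333571} + 10154488960 = \frac{3387243036876159}{333571}$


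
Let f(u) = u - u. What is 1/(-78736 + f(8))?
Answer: -1/78736 ≈ -1.2701e-5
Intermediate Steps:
f(u) = 0
1/(-78736 + f(8)) = 1/(-78736 + 0) = 1/(-78736) = -1/78736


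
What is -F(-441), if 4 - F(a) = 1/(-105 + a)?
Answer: -2185/546 ≈ -4.0018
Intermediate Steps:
F(a) = 4 - 1/(-105 + a)
-F(-441) = -(-421 + 4*(-441))/(-105 - 441) = -(-421 - 1764)/(-546) = -(-1)*(-2185)/546 = -1*2185/546 = -2185/546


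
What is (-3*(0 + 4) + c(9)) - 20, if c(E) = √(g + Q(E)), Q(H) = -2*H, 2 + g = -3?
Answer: -32 + I*√23 ≈ -32.0 + 4.7958*I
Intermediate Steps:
g = -5 (g = -2 - 3 = -5)
c(E) = √(-5 - 2*E)
(-3*(0 + 4) + c(9)) - 20 = (-3*(0 + 4) + √(-5 - 2*9)) - 20 = (-3*4 + √(-5 - 18)) - 20 = (-12 + √(-23)) - 20 = (-12 + I*√23) - 20 = -32 + I*√23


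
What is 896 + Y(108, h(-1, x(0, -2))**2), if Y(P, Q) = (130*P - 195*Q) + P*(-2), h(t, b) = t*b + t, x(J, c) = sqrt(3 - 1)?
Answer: 14135 - 390*sqrt(2) ≈ 13583.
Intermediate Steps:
x(J, c) = sqrt(2)
h(t, b) = t + b*t (h(t, b) = b*t + t = t + b*t)
Y(P, Q) = -195*Q + 128*P (Y(P, Q) = (-195*Q + 130*P) - 2*P = -195*Q + 128*P)
896 + Y(108, h(-1, x(0, -2))**2) = 896 + (-195*(1 + sqrt(2))**2 + 128*108) = 896 + (-195*(-1 - sqrt(2))**2 + 13824) = 896 + (13824 - 195*(-1 - sqrt(2))**2) = 14720 - 195*(-1 - sqrt(2))**2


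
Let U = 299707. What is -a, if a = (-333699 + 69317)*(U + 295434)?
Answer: 157344567862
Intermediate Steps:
a = -157344567862 (a = (-333699 + 69317)*(299707 + 295434) = -264382*595141 = -157344567862)
-a = -1*(-157344567862) = 157344567862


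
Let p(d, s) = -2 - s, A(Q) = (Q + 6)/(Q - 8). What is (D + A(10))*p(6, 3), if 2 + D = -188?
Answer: 910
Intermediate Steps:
D = -190 (D = -2 - 188 = -190)
A(Q) = (6 + Q)/(-8 + Q)
(D + A(10))*p(6, 3) = (-190 + (6 + 10)/(-8 + 10))*(-2 - 1*3) = (-190 + 16/2)*(-2 - 3) = (-190 + (½)*16)*(-5) = (-190 + 8)*(-5) = -182*(-5) = 910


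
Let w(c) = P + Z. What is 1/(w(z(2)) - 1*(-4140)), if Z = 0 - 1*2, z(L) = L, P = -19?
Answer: 1/4119 ≈ 0.00024278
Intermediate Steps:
Z = -2 (Z = 0 - 2 = -2)
w(c) = -21 (w(c) = -19 - 2 = -21)
1/(w(z(2)) - 1*(-4140)) = 1/(-21 - 1*(-4140)) = 1/(-21 + 4140) = 1/4119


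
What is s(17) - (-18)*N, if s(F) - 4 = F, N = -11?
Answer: -177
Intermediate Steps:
s(F) = 4 + F
s(17) - (-18)*N = (4 + 17) - (-18)*(-11) = 21 - 1*198 = 21 - 198 = -177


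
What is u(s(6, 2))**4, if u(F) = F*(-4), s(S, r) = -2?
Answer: 4096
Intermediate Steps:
u(F) = -4*F
u(s(6, 2))**4 = (-4*(-2))**4 = 8**4 = 4096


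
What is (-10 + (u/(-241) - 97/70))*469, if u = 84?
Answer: -13263119/2410 ≈ -5503.4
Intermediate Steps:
(-10 + (u/(-241) - 97/70))*469 = (-10 + (84/(-241) - 97/70))*469 = (-10 + (84*(-1/241) - 97*1/70))*469 = (-10 + (-84/241 - 97/70))*469 = (-10 - 29257/16870)*469 = -197957/16870*469 = -13263119/2410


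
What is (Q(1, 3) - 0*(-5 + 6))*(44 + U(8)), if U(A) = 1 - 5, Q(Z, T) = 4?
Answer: 160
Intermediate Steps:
U(A) = -4
(Q(1, 3) - 0*(-5 + 6))*(44 + U(8)) = (4 - 0*(-5 + 6))*(44 - 4) = (4 - 0)*40 = (4 - 1*0)*40 = (4 + 0)*40 = 4*40 = 160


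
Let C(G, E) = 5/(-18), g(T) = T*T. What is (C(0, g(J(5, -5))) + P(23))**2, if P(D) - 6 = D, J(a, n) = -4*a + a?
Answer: 267289/324 ≈ 824.97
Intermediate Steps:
J(a, n) = -3*a
g(T) = T**2
C(G, E) = -5/18 (C(G, E) = 5*(-1/18) = -5/18)
P(D) = 6 + D
(C(0, g(J(5, -5))) + P(23))**2 = (-5/18 + (6 + 23))**2 = (-5/18 + 29)**2 = (517/18)**2 = 267289/324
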